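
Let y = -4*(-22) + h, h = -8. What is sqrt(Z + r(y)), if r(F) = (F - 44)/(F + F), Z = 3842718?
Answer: 29*sqrt(1827690)/20 ≈ 1960.3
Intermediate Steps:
y = 80 (y = -4*(-22) - 8 = 88 - 8 = 80)
r(F) = (-44 + F)/(2*F) (r(F) = (-44 + F)/((2*F)) = (-44 + F)*(1/(2*F)) = (-44 + F)/(2*F))
sqrt(Z + r(y)) = sqrt(3842718 + (1/2)*(-44 + 80)/80) = sqrt(3842718 + (1/2)*(1/80)*36) = sqrt(3842718 + 9/40) = sqrt(153708729/40) = 29*sqrt(1827690)/20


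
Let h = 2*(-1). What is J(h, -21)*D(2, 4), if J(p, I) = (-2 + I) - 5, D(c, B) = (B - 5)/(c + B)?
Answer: 14/3 ≈ 4.6667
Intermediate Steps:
D(c, B) = (-5 + B)/(B + c)
h = -2
J(p, I) = -7 + I
J(h, -21)*D(2, 4) = (-7 - 21)*((-5 + 4)/(4 + 2)) = -28*(-1)/6 = -14*(-1)/3 = -28*(-⅙) = 14/3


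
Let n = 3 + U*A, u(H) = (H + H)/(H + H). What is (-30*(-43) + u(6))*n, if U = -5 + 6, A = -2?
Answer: 1291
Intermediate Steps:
U = 1
u(H) = 1 (u(H) = (2*H)/((2*H)) = (2*H)*(1/(2*H)) = 1)
n = 1 (n = 3 + 1*(-2) = 3 - 2 = 1)
(-30*(-43) + u(6))*n = (-30*(-43) + 1)*1 = (1290 + 1)*1 = 1291*1 = 1291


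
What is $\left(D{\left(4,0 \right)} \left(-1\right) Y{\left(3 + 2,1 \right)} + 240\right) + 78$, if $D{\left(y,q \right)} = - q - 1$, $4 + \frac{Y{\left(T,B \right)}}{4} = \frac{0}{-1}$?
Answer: $302$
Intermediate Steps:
$Y{\left(T,B \right)} = -16$ ($Y{\left(T,B \right)} = -16 + 4 \frac{0}{-1} = -16 + 4 \cdot 0 \left(-1\right) = -16 + 4 \cdot 0 = -16 + 0 = -16$)
$D{\left(y,q \right)} = -1 - q$
$\left(D{\left(4,0 \right)} \left(-1\right) Y{\left(3 + 2,1 \right)} + 240\right) + 78 = \left(\left(-1 - 0\right) \left(-1\right) \left(-16\right) + 240\right) + 78 = \left(\left(-1 + 0\right) \left(-1\right) \left(-16\right) + 240\right) + 78 = \left(\left(-1\right) \left(-1\right) \left(-16\right) + 240\right) + 78 = \left(1 \left(-16\right) + 240\right) + 78 = \left(-16 + 240\right) + 78 = 224 + 78 = 302$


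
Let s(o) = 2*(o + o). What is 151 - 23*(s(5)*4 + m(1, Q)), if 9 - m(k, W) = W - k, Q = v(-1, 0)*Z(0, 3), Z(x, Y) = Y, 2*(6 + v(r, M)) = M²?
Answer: -2333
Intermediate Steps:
v(r, M) = -6 + M²/2
s(o) = 4*o (s(o) = 2*(2*o) = 4*o)
Q = -18 (Q = (-6 + (½)*0²)*3 = (-6 + (½)*0)*3 = (-6 + 0)*3 = -6*3 = -18)
m(k, W) = 9 + k - W (m(k, W) = 9 - (W - k) = 9 + (k - W) = 9 + k - W)
151 - 23*(s(5)*4 + m(1, Q)) = 151 - 23*((4*5)*4 + (9 + 1 - 1*(-18))) = 151 - 23*(20*4 + (9 + 1 + 18)) = 151 - 23*(80 + 28) = 151 - 23*108 = 151 - 2484 = -2333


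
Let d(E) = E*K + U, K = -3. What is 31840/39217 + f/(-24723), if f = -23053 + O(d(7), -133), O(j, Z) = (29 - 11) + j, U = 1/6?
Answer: 10148165615/5817371346 ≈ 1.7445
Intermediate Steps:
U = 1/6 ≈ 0.16667
d(E) = 1/6 - 3*E (d(E) = E*(-3) + 1/6 = -3*E + 1/6 = 1/6 - 3*E)
O(j, Z) = 18 + j
f = -138335/6 (f = -23053 + (18 + (1/6 - 3*7)) = -23053 + (18 + (1/6 - 21)) = -23053 + (18 - 125/6) = -23053 - 17/6 = -138335/6 ≈ -23056.)
31840/39217 + f/(-24723) = 31840/39217 - 138335/6/(-24723) = 31840*(1/39217) - 138335/6*(-1/24723) = 31840/39217 + 138335/148338 = 10148165615/5817371346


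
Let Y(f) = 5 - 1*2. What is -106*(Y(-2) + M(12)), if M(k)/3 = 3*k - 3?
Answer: -10812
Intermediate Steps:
M(k) = -9 + 9*k (M(k) = 3*(3*k - 3) = 3*(-3 + 3*k) = -9 + 9*k)
Y(f) = 3 (Y(f) = 5 - 2 = 3)
-106*(Y(-2) + M(12)) = -106*(3 + (-9 + 9*12)) = -106*(3 + (-9 + 108)) = -106*(3 + 99) = -106*102 = -10812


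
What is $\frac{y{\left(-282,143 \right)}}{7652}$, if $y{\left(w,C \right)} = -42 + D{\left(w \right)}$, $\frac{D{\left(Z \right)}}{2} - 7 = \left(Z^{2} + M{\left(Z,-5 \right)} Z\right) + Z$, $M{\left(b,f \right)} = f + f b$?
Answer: $- \frac{158491}{1913} \approx -82.849$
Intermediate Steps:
$M{\left(b,f \right)} = f + b f$
$D{\left(Z \right)} = 14 + 2 Z + 2 Z^{2} + 2 Z \left(-5 - 5 Z\right)$ ($D{\left(Z \right)} = 14 + 2 \left(\left(Z^{2} + - 5 \left(1 + Z\right) Z\right) + Z\right) = 14 + 2 \left(\left(Z^{2} + \left(-5 - 5 Z\right) Z\right) + Z\right) = 14 + 2 \left(\left(Z^{2} + Z \left(-5 - 5 Z\right)\right) + Z\right) = 14 + 2 \left(Z + Z^{2} + Z \left(-5 - 5 Z\right)\right) = 14 + \left(2 Z + 2 Z^{2} + 2 Z \left(-5 - 5 Z\right)\right) = 14 + 2 Z + 2 Z^{2} + 2 Z \left(-5 - 5 Z\right)$)
$y{\left(w,C \right)} = -28 - 8 w - 8 w^{2}$ ($y{\left(w,C \right)} = -42 - \left(-14 + 8 w + 8 w^{2}\right) = -28 - 8 w - 8 w^{2}$)
$\frac{y{\left(-282,143 \right)}}{7652} = \frac{-28 - -2256 - 8 \left(-282\right)^{2}}{7652} = \left(-28 + 2256 - 636192\right) \frac{1}{7652} = \left(-633964\right) \frac{1}{7652} = - \frac{158491}{1913}$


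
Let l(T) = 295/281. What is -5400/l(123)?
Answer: -303480/59 ≈ -5143.7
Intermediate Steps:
l(T) = 295/281 (l(T) = 295*(1/281) = 295/281)
-5400/l(123) = -5400/295/281 = -5400*281/295 = -303480/59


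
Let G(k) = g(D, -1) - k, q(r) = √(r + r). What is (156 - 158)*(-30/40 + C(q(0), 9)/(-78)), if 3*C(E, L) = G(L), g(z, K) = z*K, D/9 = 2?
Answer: 33/26 ≈ 1.2692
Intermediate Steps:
D = 18 (D = 9*2 = 18)
g(z, K) = K*z
q(r) = √2*√r (q(r) = √(2*r) = √2*√r)
G(k) = -18 - k (G(k) = -1*18 - k = -18 - k)
C(E, L) = -6 - L/3 (C(E, L) = (-18 - L)/3 = -6 - L/3)
(156 - 158)*(-30/40 + C(q(0), 9)/(-78)) = (156 - 158)*(-30/40 + (-6 - ⅓*9)/(-78)) = -2*(-30*1/40 + (-6 - 3)*(-1/78)) = -2*(-¾ - 9*(-1/78)) = -2*(-¾ + 3/26) = -2*(-33/52) = 33/26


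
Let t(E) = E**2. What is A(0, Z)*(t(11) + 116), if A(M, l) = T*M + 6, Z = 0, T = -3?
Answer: 1422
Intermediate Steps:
A(M, l) = 6 - 3*M (A(M, l) = -3*M + 6 = 6 - 3*M)
A(0, Z)*(t(11) + 116) = (6 - 3*0)*(11**2 + 116) = (6 + 0)*(121 + 116) = 6*237 = 1422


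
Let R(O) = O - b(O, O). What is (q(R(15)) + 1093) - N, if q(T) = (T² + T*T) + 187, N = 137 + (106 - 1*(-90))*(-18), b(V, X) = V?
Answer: 4671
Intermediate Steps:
N = -3391 (N = 137 + (106 + 90)*(-18) = 137 + 196*(-18) = 137 - 3528 = -3391)
R(O) = 0 (R(O) = O - O = 0)
q(T) = 187 + 2*T² (q(T) = (T² + T²) + 187 = 2*T² + 187 = 187 + 2*T²)
(q(R(15)) + 1093) - N = ((187 + 2*0²) + 1093) - 1*(-3391) = ((187 + 2*0) + 1093) + 3391 = ((187 + 0) + 1093) + 3391 = (187 + 1093) + 3391 = 1280 + 3391 = 4671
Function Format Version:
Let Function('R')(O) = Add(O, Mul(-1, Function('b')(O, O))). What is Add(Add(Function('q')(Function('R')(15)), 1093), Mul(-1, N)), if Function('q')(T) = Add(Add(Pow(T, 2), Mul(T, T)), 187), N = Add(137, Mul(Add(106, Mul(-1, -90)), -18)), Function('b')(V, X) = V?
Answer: 4671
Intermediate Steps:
N = -3391 (N = Add(137, Mul(Add(106, 90), -18)) = Add(137, Mul(196, -18)) = Add(137, -3528) = -3391)
Function('R')(O) = 0 (Function('R')(O) = Add(O, Mul(-1, O)) = 0)
Function('q')(T) = Add(187, Mul(2, Pow(T, 2))) (Function('q')(T) = Add(Add(Pow(T, 2), Pow(T, 2)), 187) = Add(Mul(2, Pow(T, 2)), 187) = Add(187, Mul(2, Pow(T, 2))))
Add(Add(Function('q')(Function('R')(15)), 1093), Mul(-1, N)) = Add(Add(Add(187, Mul(2, Pow(0, 2))), 1093), Mul(-1, -3391)) = Add(Add(Add(187, Mul(2, 0)), 1093), 3391) = Add(Add(Add(187, 0), 1093), 3391) = Add(Add(187, 1093), 3391) = Add(1280, 3391) = 4671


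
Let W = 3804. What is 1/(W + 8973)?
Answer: 1/12777 ≈ 7.8266e-5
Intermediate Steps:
1/(W + 8973) = 1/(3804 + 8973) = 1/12777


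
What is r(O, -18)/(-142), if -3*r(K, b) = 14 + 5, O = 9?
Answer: 19/426 ≈ 0.044601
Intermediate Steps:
r(K, b) = -19/3 (r(K, b) = -(14 + 5)/3 = -1/3*19 = -19/3)
r(O, -18)/(-142) = -19/3/(-142) = -19/3*(-1/142) = 19/426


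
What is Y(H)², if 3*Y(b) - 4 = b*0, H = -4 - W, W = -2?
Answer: 16/9 ≈ 1.7778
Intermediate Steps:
H = -2 (H = -4 - 1*(-2) = -4 + 2 = -2)
Y(b) = 4/3 (Y(b) = 4/3 + (b*0)/3 = 4/3 + (⅓)*0 = 4/3 + 0 = 4/3)
Y(H)² = (4/3)² = 16/9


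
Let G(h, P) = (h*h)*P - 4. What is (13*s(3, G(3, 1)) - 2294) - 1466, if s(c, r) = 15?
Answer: -3565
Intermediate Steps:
G(h, P) = -4 + P*h² (G(h, P) = h²*P - 4 = P*h² - 4 = -4 + P*h²)
(13*s(3, G(3, 1)) - 2294) - 1466 = (13*15 - 2294) - 1466 = (195 - 2294) - 1466 = -2099 - 1466 = -3565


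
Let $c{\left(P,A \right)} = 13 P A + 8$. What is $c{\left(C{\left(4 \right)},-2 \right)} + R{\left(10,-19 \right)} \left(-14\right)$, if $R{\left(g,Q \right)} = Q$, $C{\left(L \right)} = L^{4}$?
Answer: $-6382$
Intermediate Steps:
$c{\left(P,A \right)} = 8 + 13 A P$ ($c{\left(P,A \right)} = 13 A P + 8 = 8 + 13 A P$)
$c{\left(C{\left(4 \right)},-2 \right)} + R{\left(10,-19 \right)} \left(-14\right) = \left(8 + 13 \left(-2\right) 4^{4}\right) - -266 = \left(8 + 13 \left(-2\right) 256\right) + 266 = \left(8 - 6656\right) + 266 = -6648 + 266 = -6382$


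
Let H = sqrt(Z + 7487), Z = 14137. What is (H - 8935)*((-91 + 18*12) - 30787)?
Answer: 273964970 - 61324*sqrt(5406) ≈ 2.6946e+8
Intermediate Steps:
H = 2*sqrt(5406) (H = sqrt(14137 + 7487) = sqrt(21624) = 2*sqrt(5406) ≈ 147.05)
(H - 8935)*((-91 + 18*12) - 30787) = (2*sqrt(5406) - 8935)*((-91 + 18*12) - 30787) = (-8935 + 2*sqrt(5406))*((-91 + 216) - 30787) = (-8935 + 2*sqrt(5406))*(125 - 30787) = (-8935 + 2*sqrt(5406))*(-30662) = 273964970 - 61324*sqrt(5406)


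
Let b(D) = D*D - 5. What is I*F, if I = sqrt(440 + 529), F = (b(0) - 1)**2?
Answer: 36*sqrt(969) ≈ 1120.6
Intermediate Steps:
b(D) = -5 + D**2 (b(D) = D**2 - 5 = -5 + D**2)
F = 36 (F = ((-5 + 0**2) - 1)**2 = ((-5 + 0) - 1)**2 = (-5 - 1)**2 = (-6)**2 = 36)
I = sqrt(969) ≈ 31.129
I*F = sqrt(969)*36 = 36*sqrt(969)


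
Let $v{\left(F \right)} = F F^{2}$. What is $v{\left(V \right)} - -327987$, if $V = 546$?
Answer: $163099323$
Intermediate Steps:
$v{\left(F \right)} = F^{3}$
$v{\left(V \right)} - -327987 = 546^{3} - -327987 = 162771336 + 327987 = 163099323$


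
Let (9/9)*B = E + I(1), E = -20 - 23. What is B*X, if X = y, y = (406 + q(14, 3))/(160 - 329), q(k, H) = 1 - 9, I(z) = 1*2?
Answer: 16318/169 ≈ 96.556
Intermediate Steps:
I(z) = 2
q(k, H) = -8
y = -398/169 (y = (406 - 8)/(160 - 329) = 398/(-169) = 398*(-1/169) = -398/169 ≈ -2.3550)
E = -43
B = -41 (B = -43 + 2 = -41)
X = -398/169 ≈ -2.3550
B*X = -41*(-398/169) = 16318/169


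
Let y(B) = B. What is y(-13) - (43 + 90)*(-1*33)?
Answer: 4376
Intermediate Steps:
y(-13) - (43 + 90)*(-1*33) = -13 - (43 + 90)*(-1*33) = -13 - 133*(-33) = -13 - 1*(-4389) = -13 + 4389 = 4376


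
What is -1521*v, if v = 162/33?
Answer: -82134/11 ≈ -7466.7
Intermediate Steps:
v = 54/11 (v = 162*(1/33) = 54/11 ≈ 4.9091)
-1521*v = -1521*54/11 = -82134/11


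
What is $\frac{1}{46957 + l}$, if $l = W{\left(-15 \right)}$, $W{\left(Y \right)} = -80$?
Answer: $\frac{1}{46877} \approx 2.1332 \cdot 10^{-5}$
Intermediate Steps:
$l = -80$
$\frac{1}{46957 + l} = \frac{1}{46957 - 80} = \frac{1}{46877}$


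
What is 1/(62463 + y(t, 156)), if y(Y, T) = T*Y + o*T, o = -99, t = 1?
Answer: 1/47175 ≈ 2.1198e-5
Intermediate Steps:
y(Y, T) = -99*T + T*Y (y(Y, T) = T*Y - 99*T = -99*T + T*Y)
1/(62463 + y(t, 156)) = 1/(62463 + 156*(-99 + 1)) = 1/(62463 + 156*(-98)) = 1/(62463 - 15288) = 1/47175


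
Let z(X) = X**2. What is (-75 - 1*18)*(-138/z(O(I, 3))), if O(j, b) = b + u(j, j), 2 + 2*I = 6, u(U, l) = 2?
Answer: 12834/25 ≈ 513.36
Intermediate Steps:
I = 2 (I = -1 + (1/2)*6 = -1 + 3 = 2)
O(j, b) = 2 + b (O(j, b) = b + 2 = 2 + b)
(-75 - 1*18)*(-138/z(O(I, 3))) = (-75 - 1*18)*(-138/(2 + 3)**2) = (-75 - 18)*(-138/(5**2)) = -(-12834)/25 = -93*(-138/25) = 12834/25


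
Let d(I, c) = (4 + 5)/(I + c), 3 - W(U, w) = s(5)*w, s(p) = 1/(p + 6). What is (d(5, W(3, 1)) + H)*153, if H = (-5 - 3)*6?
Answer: -207927/29 ≈ -7169.9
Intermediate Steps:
s(p) = 1/(6 + p)
W(U, w) = 3 - w/11 (W(U, w) = 3 - w/(6 + 5) = 3 - w/11)
d(I, c) = 9/(I + c)
H = -48 (H = -8*6 = -48)
(d(5, W(3, 1)) + H)*153 = (9/(5 + (3 - 1/11*1)) - 48)*153 = (9/(5 + (3 - 1/11)) - 48)*153 = (9/(5 + 32/11) - 48)*153 = (9/(87/11) - 48)*153 = (9*(11/87) - 48)*153 = (33/29 - 48)*153 = -1359/29*153 = -207927/29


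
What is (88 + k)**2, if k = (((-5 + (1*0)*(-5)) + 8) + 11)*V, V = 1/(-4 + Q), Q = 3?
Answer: 5476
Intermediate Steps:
V = -1 (V = 1/(-4 + 3) = 1/(-1) = -1)
k = -14 (k = (((-5 + (1*0)*(-5)) + 8) + 11)*(-1) = (((-5 + 0*(-5)) + 8) + 11)*(-1) = (((-5 + 0) + 8) + 11)*(-1) = ((-5 + 8) + 11)*(-1) = (3 + 11)*(-1) = 14*(-1) = -14)
(88 + k)**2 = (88 - 14)**2 = 74**2 = 5476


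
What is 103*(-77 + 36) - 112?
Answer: -4335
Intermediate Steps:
103*(-77 + 36) - 112 = 103*(-41) - 112 = -4223 - 112 = -4335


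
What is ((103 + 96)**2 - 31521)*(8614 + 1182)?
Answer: 79151680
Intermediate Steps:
((103 + 96)**2 - 31521)*(8614 + 1182) = (199**2 - 31521)*9796 = (39601 - 31521)*9796 = 8080*9796 = 79151680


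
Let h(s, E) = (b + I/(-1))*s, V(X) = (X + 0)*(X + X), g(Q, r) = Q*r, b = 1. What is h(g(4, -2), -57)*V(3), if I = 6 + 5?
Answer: 1440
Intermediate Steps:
I = 11
V(X) = 2*X² (V(X) = X*(2*X) = 2*X²)
h(s, E) = -10*s (h(s, E) = (1 + 11/(-1))*s = (1 + 11*(-1))*s = (1 - 11)*s = -10*s)
h(g(4, -2), -57)*V(3) = (-40*(-2))*(2*3²) = (-10*(-8))*(2*9) = 80*18 = 1440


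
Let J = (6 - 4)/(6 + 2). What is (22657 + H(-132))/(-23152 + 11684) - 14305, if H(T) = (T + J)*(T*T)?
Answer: -161776785/11468 ≈ -14107.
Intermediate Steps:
J = ¼ (J = 2/8 = 2*(⅛) = ¼ ≈ 0.25000)
H(T) = T²*(¼ + T) (H(T) = (T + ¼)*(T*T) = (¼ + T)*T² = T²*(¼ + T))
(22657 + H(-132))/(-23152 + 11684) - 14305 = (22657 + (-132)²*(¼ - 132))/(-23152 + 11684) - 14305 = (22657 + 17424*(-527/4))/(-11468) - 14305 = (22657 - 2295612)*(-1/11468) - 14305 = -2272955*(-1/11468) - 14305 = 2272955/11468 - 14305 = -161776785/11468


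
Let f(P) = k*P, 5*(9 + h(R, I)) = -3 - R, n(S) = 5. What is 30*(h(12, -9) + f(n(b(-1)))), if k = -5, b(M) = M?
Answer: -1110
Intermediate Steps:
h(R, I) = -48/5 - R/5 (h(R, I) = -9 + (-3 - R)/5 = -9 + (-3/5 - R/5) = -48/5 - R/5)
f(P) = -5*P
30*(h(12, -9) + f(n(b(-1)))) = 30*((-48/5 - 1/5*12) - 5*5) = 30*((-48/5 - 12/5) - 25) = 30*(-12 - 25) = 30*(-37) = -1110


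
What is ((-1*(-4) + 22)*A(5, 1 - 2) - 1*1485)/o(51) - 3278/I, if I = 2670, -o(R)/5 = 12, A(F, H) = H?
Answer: 42641/1780 ≈ 23.956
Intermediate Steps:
o(R) = -60 (o(R) = -5*12 = -60)
((-1*(-4) + 22)*A(5, 1 - 2) - 1*1485)/o(51) - 3278/I = ((-1*(-4) + 22)*(1 - 2) - 1*1485)/(-60) - 3278/2670 = ((4 + 22)*(-1) - 1485)*(-1/60) - 3278*1/2670 = (26*(-1) - 1485)*(-1/60) - 1639/1335 = (-26 - 1485)*(-1/60) - 1639/1335 = -1511*(-1/60) - 1639/1335 = 1511/60 - 1639/1335 = 42641/1780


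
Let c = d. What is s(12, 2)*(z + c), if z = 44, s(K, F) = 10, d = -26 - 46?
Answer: -280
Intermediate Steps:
d = -72
c = -72
s(12, 2)*(z + c) = 10*(44 - 72) = 10*(-28) = -280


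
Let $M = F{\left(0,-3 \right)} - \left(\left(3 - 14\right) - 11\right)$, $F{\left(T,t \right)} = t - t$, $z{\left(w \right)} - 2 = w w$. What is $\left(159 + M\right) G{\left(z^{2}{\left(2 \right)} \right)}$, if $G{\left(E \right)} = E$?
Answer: $6516$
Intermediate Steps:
$z{\left(w \right)} = 2 + w^{2}$ ($z{\left(w \right)} = 2 + w w = 2 + w^{2}$)
$F{\left(T,t \right)} = 0$
$M = 22$ ($M = 0 - \left(\left(3 - 14\right) - 11\right) = 0 - \left(-11 - 11\right) = 0 - -22 = 0 + 22 = 22$)
$\left(159 + M\right) G{\left(z^{2}{\left(2 \right)} \right)} = \left(159 + 22\right) \left(2 + 2^{2}\right)^{2} = 181 \left(2 + 4\right)^{2} = 181 \cdot 6^{2} = 181 \cdot 36 = 6516$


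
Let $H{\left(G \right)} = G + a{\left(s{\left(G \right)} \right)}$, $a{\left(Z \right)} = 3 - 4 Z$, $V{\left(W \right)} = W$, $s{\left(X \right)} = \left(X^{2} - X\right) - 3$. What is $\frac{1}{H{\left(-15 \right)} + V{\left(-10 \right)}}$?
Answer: $- \frac{1}{970} \approx -0.0010309$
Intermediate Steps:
$s{\left(X \right)} = -3 + X^{2} - X$
$H{\left(G \right)} = 15 - 4 G^{2} + 5 G$ ($H{\left(G \right)} = G - \left(-3 + 4 \left(-3 + G^{2} - G\right)\right) = G + \left(3 + \left(12 - 4 G^{2} + 4 G\right)\right) = G + \left(15 - 4 G^{2} + 4 G\right) = 15 - 4 G^{2} + 5 G$)
$\frac{1}{H{\left(-15 \right)} + V{\left(-10 \right)}} = \frac{1}{\left(15 - 4 \left(-15\right)^{2} + 5 \left(-15\right)\right) - 10} = \frac{1}{\left(15 - 900 - 75\right) - 10} = \frac{1}{-960 - 10} = \frac{1}{-970} = - \frac{1}{970}$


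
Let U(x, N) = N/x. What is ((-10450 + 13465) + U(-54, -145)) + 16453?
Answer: 1051417/54 ≈ 19471.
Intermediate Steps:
((-10450 + 13465) + U(-54, -145)) + 16453 = ((-10450 + 13465) - 145/(-54)) + 16453 = (3015 - 145*(-1/54)) + 16453 = (3015 + 145/54) + 16453 = 162955/54 + 16453 = 1051417/54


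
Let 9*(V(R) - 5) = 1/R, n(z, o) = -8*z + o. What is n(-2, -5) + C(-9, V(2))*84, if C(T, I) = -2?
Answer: -157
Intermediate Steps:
n(z, o) = o - 8*z
V(R) = 5 + 1/(9*R)
n(-2, -5) + C(-9, V(2))*84 = (-5 - 8*(-2)) - 2*84 = (-5 + 16) - 168 = 11 - 168 = -157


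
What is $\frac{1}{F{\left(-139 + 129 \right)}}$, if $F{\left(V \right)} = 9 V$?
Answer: $- \frac{1}{90} \approx -0.011111$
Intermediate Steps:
$\frac{1}{F{\left(-139 + 129 \right)}} = \frac{1}{9 \left(-139 + 129\right)} = \frac{1}{9 \left(-10\right)} = \frac{1}{-90} = - \frac{1}{90}$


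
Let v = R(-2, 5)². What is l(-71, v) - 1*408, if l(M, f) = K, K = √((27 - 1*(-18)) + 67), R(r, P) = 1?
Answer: -408 + 4*√7 ≈ -397.42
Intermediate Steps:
v = 1 (v = 1² = 1)
K = 4*√7 (K = √((27 + 18) + 67) = √(45 + 67) = √112 = 4*√7 ≈ 10.583)
l(M, f) = 4*√7
l(-71, v) - 1*408 = 4*√7 - 1*408 = 4*√7 - 408 = -408 + 4*√7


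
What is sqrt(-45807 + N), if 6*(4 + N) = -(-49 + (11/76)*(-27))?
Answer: I*sqrt(2380980630)/228 ≈ 214.01*I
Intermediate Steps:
N = 2197/456 (N = -4 + (-(-49 + (11/76)*(-27)))/6 = -4 + (-(-49 - 297/76))/6 = -4 + (-1*(-4021/76))/6 = -4 + (1/6)*(4021/76) = -4 + 4021/456 = 2197/456 ≈ 4.8180)
sqrt(-45807 + N) = sqrt(-45807 + 2197/456) = sqrt(-20885795/456) = I*sqrt(2380980630)/228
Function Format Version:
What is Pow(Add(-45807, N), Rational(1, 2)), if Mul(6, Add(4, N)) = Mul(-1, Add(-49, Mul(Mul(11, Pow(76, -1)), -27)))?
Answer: Mul(Rational(1, 228), I, Pow(2380980630, Rational(1, 2))) ≈ Mul(214.01, I)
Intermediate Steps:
N = Rational(2197, 456) (N = Add(-4, Mul(Rational(1, 6), Mul(-1, Add(-49, Mul(Mul(11, Pow(76, -1)), -27))))) = Add(-4, Mul(Rational(1, 6), Mul(-1, Add(-49, Mul(Mul(11, Rational(1, 76)), -27))))) = Add(-4, Mul(Rational(1, 6), Mul(-1, Add(-49, Mul(Rational(11, 76), -27))))) = Add(-4, Mul(Rational(1, 6), Mul(-1, Add(-49, Rational(-297, 76))))) = Add(-4, Mul(Rational(1, 6), Mul(-1, Rational(-4021, 76)))) = Add(-4, Mul(Rational(1, 6), Rational(4021, 76))) = Add(-4, Rational(4021, 456)) = Rational(2197, 456) ≈ 4.8180)
Pow(Add(-45807, N), Rational(1, 2)) = Pow(Add(-45807, Rational(2197, 456)), Rational(1, 2)) = Pow(Rational(-20885795, 456), Rational(1, 2)) = Mul(Rational(1, 228), I, Pow(2380980630, Rational(1, 2)))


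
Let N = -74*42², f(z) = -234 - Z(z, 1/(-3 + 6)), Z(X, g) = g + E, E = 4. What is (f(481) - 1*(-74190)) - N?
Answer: 613463/3 ≈ 2.0449e+5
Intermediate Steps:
Z(X, g) = 4 + g (Z(X, g) = g + 4 = 4 + g)
f(z) = -715/3 (f(z) = -234 - (4 + 1/(-3 + 6)) = -234 - (4 + 1/3) = -234 - (4 + ⅓) = -234 - 1*13/3 = -234 - 13/3 = -715/3)
N = -130536 (N = -74*1764 = -130536)
(f(481) - 1*(-74190)) - N = (-715/3 - 1*(-74190)) - 1*(-130536) = (-715/3 + 74190) + 130536 = 221855/3 + 130536 = 613463/3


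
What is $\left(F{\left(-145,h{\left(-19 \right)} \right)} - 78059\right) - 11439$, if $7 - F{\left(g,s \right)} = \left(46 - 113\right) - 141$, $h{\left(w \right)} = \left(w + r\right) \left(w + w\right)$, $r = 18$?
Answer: $-89283$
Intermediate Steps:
$h{\left(w \right)} = 2 w \left(18 + w\right)$ ($h{\left(w \right)} = \left(w + 18\right) \left(w + w\right) = \left(18 + w\right) 2 w = 2 w \left(18 + w\right)$)
$F{\left(g,s \right)} = 215$ ($F{\left(g,s \right)} = 7 - \left(\left(46 - 113\right) - 141\right) = 7 - \left(-67 - 141\right) = 7 - -208 = 7 + 208 = 215$)
$\left(F{\left(-145,h{\left(-19 \right)} \right)} - 78059\right) - 11439 = \left(215 - 78059\right) - 11439 = -77844 - 11439 = -89283$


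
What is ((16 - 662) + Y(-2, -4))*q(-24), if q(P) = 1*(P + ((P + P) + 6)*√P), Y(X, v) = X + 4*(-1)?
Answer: 15648 + 54768*I*√6 ≈ 15648.0 + 1.3415e+5*I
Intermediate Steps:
Y(X, v) = -4 + X (Y(X, v) = X - 4 = -4 + X)
q(P) = P + √P*(6 + 2*P) (q(P) = 1*(P + (2*P + 6)*√P) = 1*(P + (6 + 2*P)*√P) = 1*(P + √P*(6 + 2*P)) = P + √P*(6 + 2*P))
((16 - 662) + Y(-2, -4))*q(-24) = ((16 - 662) + (-4 - 2))*(-24 + 2*(-24)^(3/2) + 6*√(-24)) = (-646 - 6)*(-24 + 2*(-48*I*√6) + 6*(2*I*√6)) = -652*(-24 - 96*I*√6 + 12*I*√6) = -652*(-24 - 84*I*√6) = 15648 + 54768*I*√6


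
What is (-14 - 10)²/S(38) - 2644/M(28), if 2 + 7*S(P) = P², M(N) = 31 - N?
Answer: -271468/309 ≈ -878.54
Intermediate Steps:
S(P) = -2/7 + P²/7
(-14 - 10)²/S(38) - 2644/M(28) = (-14 - 10)²/(-2/7 + (⅐)*38²) - 2644/(31 - 1*28) = (-24)²/(-2/7 + (⅐)*1444) - 2644/(31 - 28) = 576/(-2/7 + 1444/7) - 2644/3 = 576/206 - 2644*⅓ = 576*(1/206) - 2644/3 = 288/103 - 2644/3 = -271468/309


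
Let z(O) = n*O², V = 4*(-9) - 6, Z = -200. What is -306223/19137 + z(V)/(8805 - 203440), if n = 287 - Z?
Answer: -10863099703/532104285 ≈ -20.415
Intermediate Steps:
n = 487 (n = 287 - 1*(-200) = 287 + 200 = 487)
V = -42 (V = -36 - 6 = -42)
z(O) = 487*O²
-306223/19137 + z(V)/(8805 - 203440) = -306223/19137 + (487*(-42)²)/(8805 - 203440) = -306223*1/19137 + (487*1764)/(-194635) = -306223/19137 + 859068*(-1/194635) = -306223/19137 - 122724/27805 = -10863099703/532104285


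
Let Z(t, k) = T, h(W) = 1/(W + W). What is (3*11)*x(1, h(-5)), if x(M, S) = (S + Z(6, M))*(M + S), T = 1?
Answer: 2673/100 ≈ 26.730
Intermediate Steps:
h(W) = 1/(2*W)
Z(t, k) = 1
x(M, S) = (1 + S)*(M + S) (x(M, S) = (S + 1)*(M + S) = (1 + S)*(M + S))
(3*11)*x(1, h(-5)) = (3*11)*(1 + (1/2)/(-5) + ((1/2)/(-5))**2 + 1*((1/2)/(-5))) = 33*(1 + (1/2)*(-1/5) + ((1/2)*(-1/5))**2 + 1*((1/2)*(-1/5))) = 33*(1 - 1/10 + (-1/10)**2 + 1*(-1/10)) = 33*(1 - 1/10 + 1/100 - 1/10) = 33*(81/100) = 2673/100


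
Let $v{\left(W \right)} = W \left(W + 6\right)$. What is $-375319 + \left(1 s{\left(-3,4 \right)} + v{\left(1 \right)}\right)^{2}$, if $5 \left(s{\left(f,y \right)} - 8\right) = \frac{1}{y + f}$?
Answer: $- \frac{9377199}{25} \approx -3.7509 \cdot 10^{5}$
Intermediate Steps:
$s{\left(f,y \right)} = 8 + \frac{1}{5 \left(f + y\right)}$ ($s{\left(f,y \right)} = 8 + \frac{1}{5 \left(y + f\right)} = 8 + \frac{1}{5 \left(f + y\right)}$)
$v{\left(W \right)} = W \left(6 + W\right)$
$-375319 + \left(1 s{\left(-3,4 \right)} + v{\left(1 \right)}\right)^{2} = -375319 + \left(1 \frac{\frac{1}{5} + 8 \left(-3\right) + 8 \cdot 4}{-3 + 4} + 1 \left(6 + 1\right)\right)^{2} = -375319 + \left(1 \frac{\frac{1}{5} - 24 + 32}{1} + 1 \cdot 7\right)^{2} = -375319 + \left(1 \cdot 1 \cdot \frac{41}{5} + 7\right)^{2} = -375319 + \left(1 \cdot \frac{41}{5} + 7\right)^{2} = -375319 + \left(\frac{41}{5} + 7\right)^{2} = -375319 + \left(\frac{76}{5}\right)^{2} = -375319 + \frac{5776}{25} = - \frac{9377199}{25}$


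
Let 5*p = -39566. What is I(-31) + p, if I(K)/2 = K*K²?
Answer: -337476/5 ≈ -67495.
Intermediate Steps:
p = -39566/5 (p = (⅕)*(-39566) = -39566/5 ≈ -7913.2)
I(K) = 2*K³ (I(K) = 2*(K*K²) = 2*K³)
I(-31) + p = 2*(-31)³ - 39566/5 = 2*(-29791) - 39566/5 = -59582 - 39566/5 = -337476/5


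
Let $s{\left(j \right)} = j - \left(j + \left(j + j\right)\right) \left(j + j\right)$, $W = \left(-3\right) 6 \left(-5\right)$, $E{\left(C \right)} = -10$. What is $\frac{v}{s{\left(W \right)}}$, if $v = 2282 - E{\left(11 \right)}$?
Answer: $- \frac{382}{8085} \approx -0.047248$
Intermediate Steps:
$W = 90$ ($W = \left(-18\right) \left(-5\right) = 90$)
$s{\left(j \right)} = j - 6 j^{2}$ ($s{\left(j \right)} = j - \left(j + 2 j\right) 2 j = j - 3 j 2 j = j - 6 j^{2}$)
$v = 2292$ ($v = 2282 - -10 = 2282 + 10 = 2292$)
$\frac{v}{s{\left(W \right)}} = \frac{2292}{90 \left(1 - 540\right)} = \frac{2292}{90 \left(-539\right)} = \frac{2292}{-48510} = 2292 \left(- \frac{1}{48510}\right) = - \frac{382}{8085}$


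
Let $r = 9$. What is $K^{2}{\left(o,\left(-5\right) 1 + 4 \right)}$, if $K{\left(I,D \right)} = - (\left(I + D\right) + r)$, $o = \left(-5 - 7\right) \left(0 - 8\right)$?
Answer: $10816$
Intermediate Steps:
$o = 96$ ($o = \left(-12\right) \left(-8\right) = 96$)
$K{\left(I,D \right)} = -9 - D - I$ ($K{\left(I,D \right)} = - (\left(I + D\right) + 9) = - (\left(D + I\right) + 9) = - (9 + D + I) = -9 - D - I$)
$K^{2}{\left(o,\left(-5\right) 1 + 4 \right)} = \left(-9 - \left(\left(-5\right) 1 + 4\right) - 96\right)^{2} = \left(-9 - \left(-5 + 4\right) - 96\right)^{2} = \left(-9 - -1 - 96\right)^{2} = \left(-9 + 1 - 96\right)^{2} = \left(-104\right)^{2} = 10816$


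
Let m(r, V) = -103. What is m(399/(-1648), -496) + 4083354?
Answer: 4083251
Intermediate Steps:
m(399/(-1648), -496) + 4083354 = -103 + 4083354 = 4083251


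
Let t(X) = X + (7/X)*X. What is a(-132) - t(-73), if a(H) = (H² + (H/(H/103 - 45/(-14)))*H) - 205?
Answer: 24432901/929 ≈ 26300.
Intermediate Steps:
t(X) = 7 + X (t(X) = X + 7 = 7 + X)
a(H) = -205 + H² + H²/(45/14 + H/103) (a(H) = (H² + (H/(H*(1/103) - 45*(-1/14)))*H) - 205 = (H² + (H/(H/103 + 45/14))*H) - 205 = (H² + (H/(45/14 + H/103))*H) - 205 = (H² + H²/(45/14 + H/103)) - 205 = -205 + H² + H²/(45/14 + H/103))
a(-132) - t(-73) = (-950175 - 2870*(-132) + 14*(-132)³ + 6077*(-132)²)/(4635 + 14*(-132)) - (7 - 73) = (-950175 + 378840 + 14*(-2299968) + 6077*17424)/(4635 - 1848) - 1*(-66) = (-950175 + 378840 - 32199552 + 105885648)/2787 + 66 = (1/2787)*73114761 + 66 = 24371587/929 + 66 = 24432901/929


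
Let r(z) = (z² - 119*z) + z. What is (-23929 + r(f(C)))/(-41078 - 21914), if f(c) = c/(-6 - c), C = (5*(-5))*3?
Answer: 6294983/16661384 ≈ 0.37782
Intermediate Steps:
C = -75 (C = -25*3 = -75)
r(z) = z² - 118*z
(-23929 + r(f(C)))/(-41078 - 21914) = (-23929 + (-1*(-75)/(6 - 75))*(-118 - 1*(-75)/(6 - 75)))/(-41078 - 21914) = (-23929 + (-1*(-75)/(-69))*(-118 - 1*(-75)/(-69)))/(-62992) = (-23929 + (-1*(-75)*(-1/69))*(-118 - 1*(-75)*(-1/69)))*(-1/62992) = (-23929 - 25*(-118 - 25/23)/23)*(-1/62992) = (-23929 - 25/23*(-2739/23))*(-1/62992) = (-23929 + 68475/529)*(-1/62992) = -12589966/529*(-1/62992) = 6294983/16661384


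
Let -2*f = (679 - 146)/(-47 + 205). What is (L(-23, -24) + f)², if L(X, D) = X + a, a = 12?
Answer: 16072081/99856 ≈ 160.95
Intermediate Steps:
f = -533/316 (f = -(679 - 146)/(2*(-47 + 205)) = -533/(2*158) = -½*533/158 = -533/316 ≈ -1.6867)
L(X, D) = 12 + X (L(X, D) = X + 12 = 12 + X)
(L(-23, -24) + f)² = ((12 - 23) - 533/316)² = (-11 - 533/316)² = (-4009/316)² = 16072081/99856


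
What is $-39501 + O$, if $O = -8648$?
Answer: $-48149$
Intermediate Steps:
$-39501 + O = -39501 - 8648 = -48149$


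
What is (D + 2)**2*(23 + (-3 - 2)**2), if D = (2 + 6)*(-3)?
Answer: 23232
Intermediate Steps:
D = -24 (D = 8*(-3) = -24)
(D + 2)**2*(23 + (-3 - 2)**2) = (-24 + 2)**2*(23 + (-3 - 2)**2) = (-22)**2*(23 + (-5)**2) = 484*(23 + 25) = 484*48 = 23232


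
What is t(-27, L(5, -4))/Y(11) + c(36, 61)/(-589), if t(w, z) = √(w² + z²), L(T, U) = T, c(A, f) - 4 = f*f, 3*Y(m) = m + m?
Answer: -3725/589 + 3*√754/22 ≈ -2.5799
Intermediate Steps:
Y(m) = 2*m/3 (Y(m) = (m + m)/3 = (2*m)/3 = 2*m/3)
c(A, f) = 4 + f² (c(A, f) = 4 + f*f = 4 + f²)
t(-27, L(5, -4))/Y(11) + c(36, 61)/(-589) = √((-27)² + 5²)/(((⅔)*11)) + (4 + 61²)/(-589) = √(729 + 25)/(22/3) + (4 + 3721)*(-1/589) = √754*(3/22) + 3725*(-1/589) = 3*√754/22 - 3725/589 = -3725/589 + 3*√754/22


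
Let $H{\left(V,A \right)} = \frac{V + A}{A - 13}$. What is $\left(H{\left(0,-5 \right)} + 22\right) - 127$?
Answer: $- \frac{1885}{18} \approx -104.72$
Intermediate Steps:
$H{\left(V,A \right)} = \frac{A + V}{-13 + A}$
$\left(H{\left(0,-5 \right)} + 22\right) - 127 = \left(\frac{-5 + 0}{-13 - 5} + 22\right) - 127 = \left(\frac{1}{-18} \left(-5\right) + 22\right) - 127 = \left(\left(- \frac{1}{18}\right) \left(-5\right) + 22\right) - 127 = \left(\frac{5}{18} + 22\right) - 127 = \frac{401}{18} - 127 = - \frac{1885}{18}$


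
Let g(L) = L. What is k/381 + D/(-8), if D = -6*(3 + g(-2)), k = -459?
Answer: -231/508 ≈ -0.45472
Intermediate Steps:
D = -6 (D = -6*(3 - 2) = -6*1 = -6)
k/381 + D/(-8) = -459/381 - 6/(-8) = -459*1/381 - 6*(-⅛) = -153/127 + ¾ = -231/508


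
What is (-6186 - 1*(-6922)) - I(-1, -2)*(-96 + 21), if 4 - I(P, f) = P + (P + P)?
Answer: 1261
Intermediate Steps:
I(P, f) = 4 - 3*P (I(P, f) = 4 - (P + (P + P)) = 4 - (P + 2*P) = 4 - 3*P)
(-6186 - 1*(-6922)) - I(-1, -2)*(-96 + 21) = (-6186 - 1*(-6922)) - (4 - 3*(-1))*(-96 + 21) = (-6186 + 6922) - (4 + 3)*(-75) = 736 - 7*(-75) = 736 - 1*(-525) = 736 + 525 = 1261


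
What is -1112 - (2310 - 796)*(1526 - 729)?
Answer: -1207770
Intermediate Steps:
-1112 - (2310 - 796)*(1526 - 729) = -1112 - 1514*797 = -1112 - 1*1206658 = -1112 - 1206658 = -1207770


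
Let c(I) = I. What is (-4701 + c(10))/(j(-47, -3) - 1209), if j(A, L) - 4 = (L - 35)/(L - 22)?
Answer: 117275/30087 ≈ 3.8979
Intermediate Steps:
j(A, L) = 4 + (-35 + L)/(-22 + L) (j(A, L) = 4 + (L - 35)/(L - 22) = 4 + (-35 + L)/(-22 + L))
(-4701 + c(10))/(j(-47, -3) - 1209) = (-4701 + 10)/((-123 + 5*(-3))/(-22 - 3) - 1209) = -4691/((-123 - 15)/(-25) - 1209) = -4691/(-1/25*(-138) - 1209) = -4691/(138/25 - 1209) = -4691/(-30087/25) = -4691*(-25/30087) = 117275/30087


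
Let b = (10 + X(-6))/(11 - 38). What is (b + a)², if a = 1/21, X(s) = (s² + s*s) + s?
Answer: 273529/35721 ≈ 7.6574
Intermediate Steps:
X(s) = s + 2*s² (X(s) = (s² + s²) + s = 2*s² + s = s + 2*s²)
a = 1/21 ≈ 0.047619
b = -76/27 (b = (10 - 6*(1 + 2*(-6)))/(11 - 38) = (10 - 6*(1 - 12))/(-27) = (10 - 6*(-11))*(-1/27) = (10 + 66)*(-1/27) = 76*(-1/27) = -76/27 ≈ -2.8148)
(b + a)² = (-76/27 + 1/21)² = (-523/189)² = 273529/35721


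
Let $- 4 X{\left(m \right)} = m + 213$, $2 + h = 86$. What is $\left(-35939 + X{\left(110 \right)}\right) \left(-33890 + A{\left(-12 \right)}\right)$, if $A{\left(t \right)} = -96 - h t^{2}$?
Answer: $\frac{3319724239}{2} \approx 1.6599 \cdot 10^{9}$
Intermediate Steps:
$h = 84$ ($h = -2 + 86 = 84$)
$X{\left(m \right)} = - \frac{213}{4} - \frac{m}{4}$ ($X{\left(m \right)} = - \frac{m + 213}{4} = - \frac{213 + m}{4} = - \frac{213}{4} - \frac{m}{4}$)
$A{\left(t \right)} = -96 - 84 t^{2}$
$\left(-35939 + X{\left(110 \right)}\right) \left(-33890 + A{\left(-12 \right)}\right) = \left(-35939 - \frac{323}{4}\right) \left(-33890 - \left(96 + 84 \left(-12\right)^{2}\right)\right) = \left(-35939 - \frac{323}{4}\right) \left(-33890 - 12192\right) = - \frac{144079 \left(-33890 - 12192\right)}{4} = \left(- \frac{144079}{4}\right) \left(-46082\right) = \frac{3319724239}{2}$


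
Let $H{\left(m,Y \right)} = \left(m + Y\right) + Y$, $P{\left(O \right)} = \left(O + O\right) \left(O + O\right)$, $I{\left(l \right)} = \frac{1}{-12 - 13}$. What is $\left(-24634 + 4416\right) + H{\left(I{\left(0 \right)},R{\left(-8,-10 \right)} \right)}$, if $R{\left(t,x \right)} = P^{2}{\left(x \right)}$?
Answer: $\frac{7494549}{25} \approx 2.9978 \cdot 10^{5}$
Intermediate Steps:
$I{\left(l \right)} = - \frac{1}{25}$ ($I{\left(l \right)} = \frac{1}{-25} = - \frac{1}{25}$)
$P{\left(O \right)} = 4 O^{2}$ ($P{\left(O \right)} = 2 O 2 O = 4 O^{2}$)
$R{\left(t,x \right)} = 16 x^{4}$ ($R{\left(t,x \right)} = \left(4 x^{2}\right)^{2} = 16 x^{4}$)
$H{\left(m,Y \right)} = m + 2 Y$ ($H{\left(m,Y \right)} = \left(Y + m\right) + Y = m + 2 Y$)
$\left(-24634 + 4416\right) + H{\left(I{\left(0 \right)},R{\left(-8,-10 \right)} \right)} = \left(-24634 + 4416\right) - \left(\frac{1}{25} - 2 \cdot 16 \left(-10\right)^{4}\right) = -20218 - \left(\frac{1}{25} - 2 \cdot 16 \cdot 10000\right) = -20218 + \left(- \frac{1}{25} + 2 \cdot 160000\right) = -20218 + \left(- \frac{1}{25} + 320000\right) = -20218 + \frac{7999999}{25} = \frac{7494549}{25}$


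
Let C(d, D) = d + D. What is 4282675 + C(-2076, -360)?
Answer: 4280239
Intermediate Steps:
C(d, D) = D + d
4282675 + C(-2076, -360) = 4282675 + (-360 - 2076) = 4282675 - 2436 = 4280239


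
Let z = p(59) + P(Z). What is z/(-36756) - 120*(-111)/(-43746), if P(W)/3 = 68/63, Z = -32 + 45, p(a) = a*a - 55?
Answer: -1119309397/2813873958 ≈ -0.39778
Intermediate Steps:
p(a) = -55 + a² (p(a) = a² - 55 = -55 + a²)
Z = 13
P(W) = 68/21 (P(W) = 3*(68/63) = 68/21)
z = 72014/21 (z = (-55 + 59²) + 68/21 = (-55 + 3481) + 68/21 = 3426 + 68/21 = 72014/21 ≈ 3429.2)
z/(-36756) - 120*(-111)/(-43746) = (72014/21)/(-36756) - 120*(-111)/(-43746) = (72014/21)*(-1/36756) + 13320*(-1/43746) = -36007/385938 - 2220/7291 = -1119309397/2813873958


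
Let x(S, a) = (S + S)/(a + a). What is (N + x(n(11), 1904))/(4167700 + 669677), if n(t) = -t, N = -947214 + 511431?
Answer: -829730843/9210365808 ≈ -0.090087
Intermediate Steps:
N = -435783
x(S, a) = S/a (x(S, a) = (2*S)/((2*a)) = (2*S)*(1/(2*a)) = S/a)
(N + x(n(11), 1904))/(4167700 + 669677) = (-435783 - 1*11/1904)/(4167700 + 669677) = (-435783 - 11*1/1904)/4837377 = (-435783 - 11/1904)*(1/4837377) = -829730843/1904*1/4837377 = -829730843/9210365808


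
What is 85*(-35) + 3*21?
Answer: -2912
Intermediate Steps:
85*(-35) + 3*21 = -2975 + 63 = -2912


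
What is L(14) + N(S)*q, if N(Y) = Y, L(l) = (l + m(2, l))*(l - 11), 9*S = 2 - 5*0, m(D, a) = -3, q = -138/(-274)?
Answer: 13609/411 ≈ 33.112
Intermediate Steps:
q = 69/137 (q = -138*(-1/274) = 69/137 ≈ 0.50365)
S = 2/9 (S = (2 - 5*0)/9 = (2 + 0)/9 = (⅑)*2 = 2/9 ≈ 0.22222)
L(l) = (-11 + l)*(-3 + l) (L(l) = (l - 3)*(l - 11) = (-3 + l)*(-11 + l) = (-11 + l)*(-3 + l))
L(14) + N(S)*q = (33 + 14² - 14*14) + (2/9)*(69/137) = (33 + 196 - 196) + 46/411 = 33 + 46/411 = 13609/411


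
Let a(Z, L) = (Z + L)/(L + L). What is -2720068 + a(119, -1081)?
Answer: -2940393027/1081 ≈ -2.7201e+6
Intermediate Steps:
a(Z, L) = (L + Z)/(2*L) (a(Z, L) = (L + Z)/((2*L)) = (L + Z)*(1/(2*L)) = (L + Z)/(2*L))
-2720068 + a(119, -1081) = -2720068 + (1/2)*(-1081 + 119)/(-1081) = -2720068 + (1/2)*(-1/1081)*(-962) = -2720068 + 481/1081 = -2940393027/1081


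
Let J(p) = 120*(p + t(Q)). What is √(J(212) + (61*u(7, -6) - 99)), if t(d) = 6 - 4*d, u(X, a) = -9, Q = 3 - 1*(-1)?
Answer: 2*√5898 ≈ 153.60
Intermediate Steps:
Q = 4 (Q = 3 + 1 = 4)
J(p) = -1200 + 120*p (J(p) = 120*(p + (6 - 4*4)) = 120*(p + (6 - 16)) = 120*(p - 10) = 120*(-10 + p) = -1200 + 120*p)
√(J(212) + (61*u(7, -6) - 99)) = √((-1200 + 120*212) + (61*(-9) - 99)) = √((-1200 + 25440) + (-549 - 99)) = √(24240 - 648) = √23592 = 2*√5898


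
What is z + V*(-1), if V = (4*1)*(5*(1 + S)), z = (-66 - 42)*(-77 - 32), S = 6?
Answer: 11632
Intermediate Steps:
z = 11772 (z = -108*(-109) = 11772)
V = 140 (V = (4*1)*(5*(1 + 6)) = 4*(5*7) = 4*35 = 140)
z + V*(-1) = 11772 + 140*(-1) = 11772 - 140 = 11632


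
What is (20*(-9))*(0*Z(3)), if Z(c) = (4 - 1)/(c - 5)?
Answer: 0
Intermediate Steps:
Z(c) = 3/(-5 + c)
(20*(-9))*(0*Z(3)) = (20*(-9))*(0*(3/(-5 + 3))) = -0*3/(-2) = -0*3*(-1/2) = -0*(-3)/2 = -180*0 = 0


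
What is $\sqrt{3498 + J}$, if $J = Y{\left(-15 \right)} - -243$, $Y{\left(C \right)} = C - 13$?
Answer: $\sqrt{3713} \approx 60.934$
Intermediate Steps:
$Y{\left(C \right)} = -13 + C$ ($Y{\left(C \right)} = C - 13 = -13 + C$)
$J = 215$ ($J = \left(-13 - 15\right) - -243 = -28 + 243 = 215$)
$\sqrt{3498 + J} = \sqrt{3498 + 215} = \sqrt{3713}$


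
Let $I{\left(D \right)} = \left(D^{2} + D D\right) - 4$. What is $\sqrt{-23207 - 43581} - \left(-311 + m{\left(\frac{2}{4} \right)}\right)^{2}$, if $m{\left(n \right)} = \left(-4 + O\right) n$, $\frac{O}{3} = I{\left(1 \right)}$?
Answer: $-99856 + 2 i \sqrt{16697} \approx -99856.0 + 258.43 i$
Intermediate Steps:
$I{\left(D \right)} = -4 + 2 D^{2}$ ($I{\left(D \right)} = \left(D^{2} + D^{2}\right) - 4 = 2 D^{2} - 4 = -4 + 2 D^{2}$)
$O = -6$ ($O = 3 \left(-4 + 2 \cdot 1^{2}\right) = 3 \left(-4 + 2 \cdot 1\right) = 3 \left(-4 + 2\right) = 3 \left(-2\right) = -6$)
$m{\left(n \right)} = - 10 n$ ($m{\left(n \right)} = \left(-4 - 6\right) n = - 10 n$)
$\sqrt{-23207 - 43581} - \left(-311 + m{\left(\frac{2}{4} \right)}\right)^{2} = \sqrt{-23207 - 43581} - \left(-311 - 10 \cdot \frac{2}{4}\right)^{2} = \sqrt{-66788} - \left(-311 - 10 \cdot 2 \cdot \frac{1}{4}\right)^{2} = 2 i \sqrt{16697} - \left(-311 - 5\right)^{2} = 2 i \sqrt{16697} - \left(-316\right)^{2} = 2 i \sqrt{16697} - 99856 = -99856 + 2 i \sqrt{16697}$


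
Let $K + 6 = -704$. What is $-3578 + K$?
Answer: $-4288$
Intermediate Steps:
$K = -710$ ($K = -6 - 704 = -710$)
$-3578 + K = -3578 - 710 = -4288$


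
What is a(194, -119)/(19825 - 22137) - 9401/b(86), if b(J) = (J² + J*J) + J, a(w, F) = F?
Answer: -587195/1011704 ≈ -0.58040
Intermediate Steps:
b(J) = J + 2*J² (b(J) = (J² + J²) + J = 2*J² + J = J + 2*J²)
a(194, -119)/(19825 - 22137) - 9401/b(86) = -119/(19825 - 22137) - 9401*1/(86*(1 + 2*86)) = -119/(-2312) - 9401*1/(86*(1 + 172)) = -119*(-1/2312) - 9401/(86*173) = 7/136 - 9401/14878 = -587195/1011704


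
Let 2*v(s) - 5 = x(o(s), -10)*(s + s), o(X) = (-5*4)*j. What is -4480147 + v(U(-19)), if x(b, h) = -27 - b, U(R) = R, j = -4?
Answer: -8956223/2 ≈ -4.4781e+6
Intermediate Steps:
o(X) = 80 (o(X) = -5*4*(-4) = -20*(-4) = 80)
v(s) = 5/2 - 107*s (v(s) = 5/2 + ((-27 - 1*80)*(s + s))/2 = 5/2 + ((-27 - 80)*(2*s))/2 = 5/2 + (-214*s)/2 = 5/2 - 107*s)
-4480147 + v(U(-19)) = -4480147 + (5/2 - 107*(-19)) = -4480147 + (5/2 + 2033) = -4480147 + 4071/2 = -8956223/2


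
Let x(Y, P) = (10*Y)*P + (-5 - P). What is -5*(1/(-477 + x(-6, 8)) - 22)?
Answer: 21341/194 ≈ 110.01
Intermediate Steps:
x(Y, P) = -5 - P + 10*P*Y (x(Y, P) = 10*P*Y + (-5 - P) = -5 - P + 10*P*Y)
-5*(1/(-477 + x(-6, 8)) - 22) = -5*(1/(-477 + (-5 - 1*8 + 10*8*(-6))) - 22) = -5*(1/(-477 + (-5 - 8 - 480)) - 22) = -5*(1/(-477 - 493) - 22) = -5*(1/(-970) - 22) = -5*(-1/970 - 22) = -5*(-21341/970) = 21341/194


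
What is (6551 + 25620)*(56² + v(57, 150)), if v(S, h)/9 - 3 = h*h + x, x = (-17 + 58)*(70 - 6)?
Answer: 7376134709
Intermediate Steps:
x = 2624 (x = 41*64 = 2624)
v(S, h) = 23643 + 9*h² (v(S, h) = 27 + 9*(h*h + 2624) = 27 + 9*(h² + 2624) = 27 + 9*(2624 + h²) = 27 + (23616 + 9*h²) = 23643 + 9*h²)
(6551 + 25620)*(56² + v(57, 150)) = (6551 + 25620)*(56² + (23643 + 9*150²)) = 32171*(3136 + (23643 + 9*22500)) = 32171*(3136 + (23643 + 202500)) = 32171*(3136 + 226143) = 32171*229279 = 7376134709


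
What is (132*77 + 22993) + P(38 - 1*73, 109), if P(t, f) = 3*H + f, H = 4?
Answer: 33278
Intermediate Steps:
P(t, f) = 12 + f (P(t, f) = 3*4 + f = 12 + f)
(132*77 + 22993) + P(38 - 1*73, 109) = (132*77 + 22993) + (12 + 109) = (10164 + 22993) + 121 = 33157 + 121 = 33278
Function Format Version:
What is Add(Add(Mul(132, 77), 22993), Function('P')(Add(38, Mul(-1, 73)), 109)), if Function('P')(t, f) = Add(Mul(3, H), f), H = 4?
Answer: 33278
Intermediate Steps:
Function('P')(t, f) = Add(12, f) (Function('P')(t, f) = Add(Mul(3, 4), f) = Add(12, f))
Add(Add(Mul(132, 77), 22993), Function('P')(Add(38, Mul(-1, 73)), 109)) = Add(Add(Mul(132, 77), 22993), Add(12, 109)) = Add(Add(10164, 22993), 121) = Add(33157, 121) = 33278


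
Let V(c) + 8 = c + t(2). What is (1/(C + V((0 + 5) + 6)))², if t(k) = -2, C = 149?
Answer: 1/22500 ≈ 4.4444e-5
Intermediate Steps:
V(c) = -10 + c (V(c) = -8 + (c - 2) = -8 + (-2 + c) = -10 + c)
(1/(C + V((0 + 5) + 6)))² = (1/(149 + (-10 + ((0 + 5) + 6))))² = (1/(149 + (-10 + (5 + 6))))² = (1/(149 + (-10 + 11)))² = (1/(149 + 1))² = (1/150)² = 1/22500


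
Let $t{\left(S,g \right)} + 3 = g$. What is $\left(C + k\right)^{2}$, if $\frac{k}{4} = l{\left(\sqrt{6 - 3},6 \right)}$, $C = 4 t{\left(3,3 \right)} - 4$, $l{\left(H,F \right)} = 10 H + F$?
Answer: $5200 + 1600 \sqrt{3} \approx 7971.3$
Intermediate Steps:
$t{\left(S,g \right)} = -3 + g$
$l{\left(H,F \right)} = F + 10 H$
$C = -4$ ($C = 4 \left(-3 + 3\right) - 4 = 4 \cdot 0 - 4 = 0 - 4 = -4$)
$k = 24 + 40 \sqrt{3}$ ($k = 4 \left(6 + 10 \sqrt{6 - 3}\right) = 4 \left(6 + 10 \sqrt{3}\right) = 24 + 40 \sqrt{3} \approx 93.282$)
$\left(C + k\right)^{2} = \left(-4 + \left(24 + 40 \sqrt{3}\right)\right)^{2} = \left(20 + 40 \sqrt{3}\right)^{2}$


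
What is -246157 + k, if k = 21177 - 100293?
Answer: -325273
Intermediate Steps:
k = -79116
-246157 + k = -246157 - 79116 = -325273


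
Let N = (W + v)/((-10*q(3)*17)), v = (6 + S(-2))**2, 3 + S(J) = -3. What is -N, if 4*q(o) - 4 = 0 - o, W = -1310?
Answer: -524/17 ≈ -30.824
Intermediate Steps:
S(J) = -6 (S(J) = -3 - 3 = -6)
q(o) = 1 - o/4 (q(o) = 1 + (0 - o)/4 = 1 + (-o)/4 = 1 - o/4)
v = 0 (v = (6 - 6)**2 = 0**2 = 0)
N = 524/17 (N = (-1310 + 0)/((-10*(1 - 1/4*3)*17)) = -1310*(-1/(170*(1 - 3/4))) = -1310/(-10*1/4*17) = -1310/((-5/2*17)) = -1310/(-85/2) = -1310*(-2/85) = 524/17 ≈ 30.824)
-N = -1*524/17 = -524/17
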